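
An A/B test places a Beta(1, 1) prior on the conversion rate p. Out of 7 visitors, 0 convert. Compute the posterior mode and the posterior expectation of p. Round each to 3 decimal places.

p_MAP = 0.000, E[p|data] = 0.111

Posterior: Beta(1+0, 1+7) = Beta(1, 8).
Since α = 1 ≤ 1 and β > 1, the Beta density is monotone decreasing on [0,1]; the mode is at 0.
Mean = 1/(1+8) = 0.111.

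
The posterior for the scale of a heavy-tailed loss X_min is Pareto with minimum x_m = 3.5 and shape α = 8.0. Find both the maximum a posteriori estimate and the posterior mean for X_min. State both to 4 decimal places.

MAP = 3.5000; posterior mean = 4.0000

The Pareto density is strictly decreasing on [x_m, ∞), so the mode is x_m = 3.5000.
Mean = α·x_m/(α−1) = 8.0·3.5/7.0 = 4.0000.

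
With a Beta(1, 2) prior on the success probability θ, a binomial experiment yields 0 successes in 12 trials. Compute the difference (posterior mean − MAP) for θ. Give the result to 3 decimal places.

Posterior: Beta(1+0, 2+12) = Beta(1, 14).
Since α = 1 ≤ 1 and β > 1, the Beta density is monotone decreasing on [0,1]; the mode is at 0.
Mean = 1/(1+14) = 0.067.
Difference = 0.067 − 0.000 = 0.067.
The posterior is right-skewed, so the mean exceeds the mode.

0.067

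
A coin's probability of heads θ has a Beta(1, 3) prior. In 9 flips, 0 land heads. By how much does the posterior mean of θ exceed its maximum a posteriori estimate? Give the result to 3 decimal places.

0.077

Posterior: Beta(1+0, 3+9) = Beta(1, 12).
Since α = 1 ≤ 1 and β > 1, the Beta density is monotone decreasing on [0,1]; the mode is at 0.
Mean = 1/(1+12) = 0.077.
Difference = 0.077 − 0.000 = 0.077.
The mean is pulled above the mode by the posterior's right skew.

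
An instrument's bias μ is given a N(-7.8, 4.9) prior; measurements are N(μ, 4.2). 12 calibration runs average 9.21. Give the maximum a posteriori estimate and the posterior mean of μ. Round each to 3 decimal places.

maximum a posteriori estimate = 8.076, posterior mean = 8.076

Posterior for μ is Normal. Precision-weighted mean: (1/4.9·-7.8 + 12/4.2·9.21) / (1/4.9 + 12/4.2) = 8.076.
A Normal posterior is symmetric, so mode = mean.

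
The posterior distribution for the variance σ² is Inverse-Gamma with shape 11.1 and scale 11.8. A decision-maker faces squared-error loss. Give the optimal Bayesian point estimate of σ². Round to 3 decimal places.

Mode = β/(α+1) = 11.8/12.1 = 0.975.
Mean = β/(α−1) = 11.8/10.1 = 1.168.
Squared-error loss ⇒ the optimal estimator is the posterior mean.

1.168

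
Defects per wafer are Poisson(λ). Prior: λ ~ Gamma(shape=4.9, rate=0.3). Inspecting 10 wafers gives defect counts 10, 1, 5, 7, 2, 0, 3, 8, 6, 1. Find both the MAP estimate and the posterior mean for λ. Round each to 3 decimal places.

Σ counts = 43. Posterior: Gamma(shape = 4.9+43 = 47.9, rate = 0.3+10 = 10.3).
Mode = (α−1)/β = 46.9/10.3 = 4.553.
Mean = α/β = 47.9/10.3 = 4.650.
Right-skewed posterior ⇒ mode < mean.

MAP = 4.553; posterior mean = 4.650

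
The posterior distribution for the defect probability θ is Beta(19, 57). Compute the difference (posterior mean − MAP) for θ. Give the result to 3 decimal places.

0.007

Mode = (19−1)/(19+57−2) = 18/74 = 0.243.
Mean = 19/(19+57) = 19/76 = 0.250.
Difference = 0.250 − 0.243 = 0.007.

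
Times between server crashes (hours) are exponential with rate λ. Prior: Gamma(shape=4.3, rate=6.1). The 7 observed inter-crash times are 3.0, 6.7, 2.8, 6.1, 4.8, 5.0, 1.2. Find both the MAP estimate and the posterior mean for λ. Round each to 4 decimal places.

Σ times = 29.6. Posterior: Gamma(shape = 4.3+7 = 11.3, rate = 6.1+29.6 = 35.7).
Mode = (α−1)/β = 10.3/35.7 = 0.2885.
Mean = α/β = 11.3/35.7 = 0.3165.
Mean > mode: the posterior has a right tail.

MAP = 0.2885, posterior mean = 0.3165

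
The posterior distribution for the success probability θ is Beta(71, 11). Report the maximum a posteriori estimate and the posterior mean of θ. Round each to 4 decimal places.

maximum a posteriori estimate = 0.8750, posterior mean = 0.8659

Mode = (71−1)/(71+11−2) = 70/80 = 0.8750.
Mean = 71/(71+11) = 71/82 = 0.8659.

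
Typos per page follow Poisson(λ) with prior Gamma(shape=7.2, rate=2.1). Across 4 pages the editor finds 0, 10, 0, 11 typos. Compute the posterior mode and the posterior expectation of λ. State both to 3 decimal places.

posterior mode = 4.459, posterior expectation = 4.623

Σ counts = 21. Posterior: Gamma(shape = 7.2+21 = 28.2, rate = 2.1+4 = 6.1).
Mode = (α−1)/β = 27.2/6.1 = 4.459.
Mean = α/β = 28.2/6.1 = 4.623.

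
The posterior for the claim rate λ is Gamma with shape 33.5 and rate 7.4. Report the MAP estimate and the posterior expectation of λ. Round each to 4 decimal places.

MAP: 4.3919. Posterior mean: 4.5270.

Mode = (α−1)/β = 32.5/7.4 = 4.3919.
Mean = α/β = 33.5/7.4 = 4.5270.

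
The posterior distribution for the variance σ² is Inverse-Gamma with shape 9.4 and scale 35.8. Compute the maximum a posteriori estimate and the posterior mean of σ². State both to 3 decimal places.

MAP: 3.442. Posterior mean: 4.262.

Mode = β/(α+1) = 35.8/10.4 = 3.442.
Mean = β/(α−1) = 35.8/8.4 = 4.262.
Right-skewed posterior ⇒ mode < mean.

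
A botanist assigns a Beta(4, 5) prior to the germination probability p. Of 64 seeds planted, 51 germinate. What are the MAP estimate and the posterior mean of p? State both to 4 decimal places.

MAP = 0.7606, posterior mean = 0.7534

Posterior: Beta(4+51, 5+13) = Beta(55, 18).
Mode = (55−1)/(55+18−2) = 54/71 = 0.7606.
Mean = 55/(55+18) = 55/73 = 0.7534.
The posterior is left-skewed, so the mode exceeds the mean.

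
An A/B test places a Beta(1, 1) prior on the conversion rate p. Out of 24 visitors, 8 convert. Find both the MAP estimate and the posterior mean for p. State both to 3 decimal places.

MAP = 0.333, posterior mean = 0.346

Posterior: Beta(1+8, 1+16) = Beta(9, 17).
Mode = (9−1)/(9+17−2) = 8/24 = 0.333.
Mean = 9/(9+17) = 9/26 = 0.346.
The posterior is right-skewed, so the mean exceeds the mode.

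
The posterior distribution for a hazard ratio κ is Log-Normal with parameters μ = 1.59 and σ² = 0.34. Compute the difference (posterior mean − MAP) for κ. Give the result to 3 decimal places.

Mode = exp(μ − σ²) = exp(1.25) = 3.490.
Mean = exp(μ + σ²/2) = exp(1.760) = 5.812.
Difference = 5.812 − 3.490 = 2.322.

2.322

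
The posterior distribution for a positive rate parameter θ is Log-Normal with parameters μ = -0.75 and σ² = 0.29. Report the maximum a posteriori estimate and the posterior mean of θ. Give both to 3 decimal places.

Mode = exp(μ − σ²) = exp(-1.04) = 0.353.
Mean = exp(μ + σ²/2) = exp(-0.605) = 0.546.

θ_MAP = 0.353, E[θ|data] = 0.546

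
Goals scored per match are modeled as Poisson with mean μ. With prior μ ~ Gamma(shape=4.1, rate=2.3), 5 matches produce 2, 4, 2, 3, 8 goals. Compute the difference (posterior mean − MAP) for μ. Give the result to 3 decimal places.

0.137

Σ counts = 19. Posterior: Gamma(shape = 4.1+19 = 23.1, rate = 2.3+5 = 7.3).
Mode = (α−1)/β = 22.1/7.3 = 3.027.
Mean = α/β = 23.1/7.3 = 3.164.
Difference = 3.164 − 3.027 = 0.137.
The posterior is right-skewed, so the mean exceeds the mode.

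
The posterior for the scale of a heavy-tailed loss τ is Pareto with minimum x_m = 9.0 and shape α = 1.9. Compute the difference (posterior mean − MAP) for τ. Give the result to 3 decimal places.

The Pareto density is strictly decreasing on [x_m, ∞), so the mode is x_m = 9.000.
Mean = α·x_m/(α−1) = 1.9·9.0/0.9 = 19.000.
Difference = 19.000 − 9.000 = 10.000.
Mean > mode: the posterior has a right tail.

10.000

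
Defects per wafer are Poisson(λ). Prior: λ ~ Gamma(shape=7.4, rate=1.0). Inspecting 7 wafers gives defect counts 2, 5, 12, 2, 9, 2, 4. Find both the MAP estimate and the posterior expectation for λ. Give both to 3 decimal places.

MAP estimate = 5.300, posterior expectation = 5.425

Σ counts = 36. Posterior: Gamma(shape = 7.4+36 = 43.4, rate = 1.0+7 = 8.0).
Mode = (α−1)/β = 42.4/8.0 = 5.300.
Mean = α/β = 43.4/8.0 = 5.425.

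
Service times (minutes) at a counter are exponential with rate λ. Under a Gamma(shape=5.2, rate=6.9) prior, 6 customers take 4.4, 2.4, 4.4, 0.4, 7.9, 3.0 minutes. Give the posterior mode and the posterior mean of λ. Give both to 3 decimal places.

MAP = 0.347, posterior mean = 0.381

Σ times = 22.5. Posterior: Gamma(shape = 5.2+6 = 11.2, rate = 6.9+22.5 = 29.4).
Mode = (α−1)/β = 10.2/29.4 = 0.347.
Mean = α/β = 11.2/29.4 = 0.381.
The mean is pulled above the mode by the posterior's right skew.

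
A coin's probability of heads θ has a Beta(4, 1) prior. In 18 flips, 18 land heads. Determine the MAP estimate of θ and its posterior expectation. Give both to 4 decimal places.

Posterior: Beta(4+18, 1+0) = Beta(22, 1).
Since β = 1 ≤ 1 and α > 1, the Beta density is monotone increasing on [0,1]; the mode is at 1.
Mean = 22/(22+1) = 0.9565.
Left-skewed posterior ⇒ mean < mode.

MAP = 1.0000; posterior mean = 0.9565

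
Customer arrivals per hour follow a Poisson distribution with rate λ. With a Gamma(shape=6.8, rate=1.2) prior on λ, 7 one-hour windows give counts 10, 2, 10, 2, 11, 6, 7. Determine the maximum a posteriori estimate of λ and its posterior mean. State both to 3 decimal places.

Σ counts = 48. Posterior: Gamma(shape = 6.8+48 = 54.8, rate = 1.2+7 = 8.2).
Mode = (α−1)/β = 53.8/8.2 = 6.561.
Mean = α/β = 54.8/8.2 = 6.683.

MAP: 6.561. Posterior mean: 6.683.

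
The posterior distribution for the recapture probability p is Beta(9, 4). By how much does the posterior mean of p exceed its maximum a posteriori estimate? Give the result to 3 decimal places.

Mode = (9−1)/(9+4−2) = 8/11 = 0.727.
Mean = 9/(9+4) = 9/13 = 0.692.
Difference = 0.692 − 0.727 = -0.035.
The posterior is left-skewed, so the mode exceeds the mean.

-0.035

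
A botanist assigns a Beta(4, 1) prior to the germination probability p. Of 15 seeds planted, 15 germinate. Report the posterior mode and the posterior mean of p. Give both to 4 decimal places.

Posterior: Beta(4+15, 1+0) = Beta(19, 1).
Since β = 1 ≤ 1 and α > 1, the Beta density is monotone increasing on [0,1]; the mode is at 1.
Mean = 19/(19+1) = 0.9500.
The posterior is left-skewed, so the mode exceeds the mean.

MAP = 1.0000, posterior mean = 0.9500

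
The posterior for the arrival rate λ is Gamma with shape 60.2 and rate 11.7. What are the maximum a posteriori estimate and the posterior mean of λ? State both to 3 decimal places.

Mode = (α−1)/β = 59.2/11.7 = 5.060.
Mean = α/β = 60.2/11.7 = 5.145.

λ_MAP = 5.060, E[λ|data] = 5.145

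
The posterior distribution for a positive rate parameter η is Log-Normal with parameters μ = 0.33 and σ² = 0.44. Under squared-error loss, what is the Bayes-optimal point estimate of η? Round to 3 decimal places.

1.733

Mode = exp(μ − σ²) = exp(-0.11) = 0.896.
Mean = exp(μ + σ²/2) = exp(0.550) = 1.733.
Squared-error loss ⇒ the optimal estimator is the posterior mean.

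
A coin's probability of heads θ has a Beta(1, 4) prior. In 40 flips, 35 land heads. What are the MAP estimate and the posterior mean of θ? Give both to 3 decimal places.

MAP = 0.814, posterior mean = 0.800

Posterior: Beta(1+35, 4+5) = Beta(36, 9).
Mode = (36−1)/(36+9−2) = 35/43 = 0.814.
Mean = 36/(36+9) = 36/45 = 0.800.
The mean is pulled below the mode by the posterior's left skew.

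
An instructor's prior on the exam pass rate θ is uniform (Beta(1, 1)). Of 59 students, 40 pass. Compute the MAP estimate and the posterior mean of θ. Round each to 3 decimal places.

MAP = 0.678, posterior mean = 0.672

Posterior: Beta(1+40, 1+19) = Beta(41, 20).
Mode = (41−1)/(41+20−2) = 40/59 = 0.678.
Mean = 41/(41+20) = 41/61 = 0.672.
Left-skewed posterior ⇒ mean < mode.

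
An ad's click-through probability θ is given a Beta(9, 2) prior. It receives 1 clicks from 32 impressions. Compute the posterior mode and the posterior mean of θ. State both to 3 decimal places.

MAP = 0.220, posterior mean = 0.233

Posterior: Beta(9+1, 2+31) = Beta(10, 33).
Mode = (10−1)/(10+33−2) = 9/41 = 0.220.
Mean = 10/(10+33) = 10/43 = 0.233.
The posterior is right-skewed, so the mean exceeds the mode.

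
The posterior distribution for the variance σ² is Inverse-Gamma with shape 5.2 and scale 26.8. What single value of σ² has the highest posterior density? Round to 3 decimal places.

4.323

Mode = β/(α+1) = 26.8/6.2 = 4.323.
Mean = β/(α−1) = 26.8/4.2 = 6.381.
This is the posterior mode — the MAP estimate.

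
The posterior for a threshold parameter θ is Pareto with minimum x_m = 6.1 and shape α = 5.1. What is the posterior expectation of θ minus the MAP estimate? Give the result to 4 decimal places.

1.4878

The Pareto density is strictly decreasing on [x_m, ∞), so the mode is x_m = 6.1000.
Mean = α·x_m/(α−1) = 5.1·6.1/4.1 = 7.5878.
Difference = 7.5878 − 6.1000 = 1.4878.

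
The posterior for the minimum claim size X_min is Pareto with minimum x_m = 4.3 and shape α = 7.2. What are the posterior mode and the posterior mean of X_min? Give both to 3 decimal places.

X_min_MAP = 4.300, E[X_min|data] = 4.994

The Pareto density is strictly decreasing on [x_m, ∞), so the mode is x_m = 4.300.
Mean = α·x_m/(α−1) = 7.2·4.3/6.2 = 4.994.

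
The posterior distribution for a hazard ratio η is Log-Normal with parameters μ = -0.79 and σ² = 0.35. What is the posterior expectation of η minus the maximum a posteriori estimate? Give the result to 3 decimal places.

Mode = exp(μ − σ²) = exp(-1.14) = 0.320.
Mean = exp(μ + σ²/2) = exp(-0.615) = 0.541.
Difference = 0.541 − 0.320 = 0.221.

0.221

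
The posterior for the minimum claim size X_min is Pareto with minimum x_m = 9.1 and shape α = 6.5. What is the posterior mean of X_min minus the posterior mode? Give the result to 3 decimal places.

The Pareto density is strictly decreasing on [x_m, ∞), so the mode is x_m = 9.100.
Mean = α·x_m/(α−1) = 6.5·9.1/5.5 = 10.755.
Difference = 10.755 − 9.100 = 1.655.
Mean > mode: the posterior has a right tail.

1.655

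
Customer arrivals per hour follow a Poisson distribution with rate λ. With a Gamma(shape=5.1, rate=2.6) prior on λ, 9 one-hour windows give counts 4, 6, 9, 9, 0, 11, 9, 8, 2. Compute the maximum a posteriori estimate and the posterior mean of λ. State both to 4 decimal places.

MAP = 5.3534; posterior mean = 5.4397

Σ counts = 58. Posterior: Gamma(shape = 5.1+58 = 63.1, rate = 2.6+9 = 11.6).
Mode = (α−1)/β = 62.1/11.6 = 5.3534.
Mean = α/β = 63.1/11.6 = 5.4397.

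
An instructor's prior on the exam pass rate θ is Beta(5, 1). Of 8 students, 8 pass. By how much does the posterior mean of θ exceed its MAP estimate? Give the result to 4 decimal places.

Posterior: Beta(5+8, 1+0) = Beta(13, 1).
Since β = 1 ≤ 1 and α > 1, the Beta density is monotone increasing on [0,1]; the mode is at 1.
Mean = 13/(13+1) = 0.9286.
Difference = 0.9286 − 1.0000 = -0.0714.

-0.0714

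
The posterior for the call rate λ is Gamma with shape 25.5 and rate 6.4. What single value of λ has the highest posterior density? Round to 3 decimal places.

3.828

Mode = (α−1)/β = 24.5/6.4 = 3.828.
Mean = α/β = 25.5/6.4 = 3.984.
This is the posterior mode — the MAP estimate.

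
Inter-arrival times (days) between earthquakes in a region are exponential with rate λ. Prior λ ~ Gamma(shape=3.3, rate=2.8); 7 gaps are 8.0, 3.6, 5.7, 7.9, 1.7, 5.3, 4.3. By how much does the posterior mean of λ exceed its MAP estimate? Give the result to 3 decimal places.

0.025

Σ times = 36.5. Posterior: Gamma(shape = 3.3+7 = 10.3, rate = 2.8+36.5 = 39.3).
Mode = (α−1)/β = 9.3/39.3 = 0.237.
Mean = α/β = 10.3/39.3 = 0.262.
Difference = 0.262 − 0.237 = 0.025.
The mean is pulled above the mode by the posterior's right skew.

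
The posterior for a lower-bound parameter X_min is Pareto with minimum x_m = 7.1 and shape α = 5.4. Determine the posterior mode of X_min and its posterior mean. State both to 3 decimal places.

MAP = 7.100; posterior mean = 8.714

The Pareto density is strictly decreasing on [x_m, ∞), so the mode is x_m = 7.100.
Mean = α·x_m/(α−1) = 5.4·7.1/4.4 = 8.714.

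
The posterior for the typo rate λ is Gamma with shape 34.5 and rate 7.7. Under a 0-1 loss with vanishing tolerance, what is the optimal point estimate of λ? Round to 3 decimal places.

4.351

Mode = (α−1)/β = 33.5/7.7 = 4.351.
Mean = α/β = 34.5/7.7 = 4.481.
This is the posterior mode — the MAP estimate.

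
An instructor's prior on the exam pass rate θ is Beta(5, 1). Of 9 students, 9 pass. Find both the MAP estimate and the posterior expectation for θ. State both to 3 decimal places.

MAP estimate = 1.000, posterior expectation = 0.933

Posterior: Beta(5+9, 1+0) = Beta(14, 1).
Since β = 1 ≤ 1 and α > 1, the Beta density is monotone increasing on [0,1]; the mode is at 1.
Mean = 14/(14+1) = 0.933.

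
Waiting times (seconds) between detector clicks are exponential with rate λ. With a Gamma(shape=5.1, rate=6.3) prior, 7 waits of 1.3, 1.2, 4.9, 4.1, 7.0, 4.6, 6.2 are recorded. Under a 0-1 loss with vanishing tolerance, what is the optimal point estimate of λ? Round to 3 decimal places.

Σ times = 29.3. Posterior: Gamma(shape = 5.1+7 = 12.1, rate = 6.3+29.3 = 35.6).
Mode = (α−1)/β = 11.1/35.6 = 0.312.
Mean = α/β = 12.1/35.6 = 0.340.
This is the posterior mode — the MAP estimate.

0.312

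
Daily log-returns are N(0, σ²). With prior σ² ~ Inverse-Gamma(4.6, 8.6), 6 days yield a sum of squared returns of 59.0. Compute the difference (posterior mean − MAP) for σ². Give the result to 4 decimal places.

1.3425

Posterior: Inverse-Gamma(shape = 4.6+6/2 = 7.6, scale = 8.6+59.0/2 = 38.1).
Mode = β/(α+1) = 38.1/8.6 = 4.4302.
Mean = β/(α−1) = 38.1/6.6 = 5.7727.
Difference = 5.7727 − 4.4302 = 1.3425.
The posterior is right-skewed, so the mean exceeds the mode.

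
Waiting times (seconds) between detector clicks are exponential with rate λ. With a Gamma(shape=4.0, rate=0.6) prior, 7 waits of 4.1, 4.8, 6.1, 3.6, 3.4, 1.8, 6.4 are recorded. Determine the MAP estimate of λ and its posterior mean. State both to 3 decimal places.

MAP = 0.325; posterior mean = 0.357

Σ times = 30.2. Posterior: Gamma(shape = 4.0+7 = 11.0, rate = 0.6+30.2 = 30.8).
Mode = (α−1)/β = 10.0/30.8 = 0.325.
Mean = α/β = 11.0/30.8 = 0.357.
The mean is pulled above the mode by the posterior's right skew.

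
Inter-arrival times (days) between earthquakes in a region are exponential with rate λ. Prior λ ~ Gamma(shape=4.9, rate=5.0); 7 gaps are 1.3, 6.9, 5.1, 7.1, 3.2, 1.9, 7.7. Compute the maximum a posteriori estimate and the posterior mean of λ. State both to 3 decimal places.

Σ times = 33.2. Posterior: Gamma(shape = 4.9+7 = 11.9, rate = 5.0+33.2 = 38.2).
Mode = (α−1)/β = 10.9/38.2 = 0.285.
Mean = α/β = 11.9/38.2 = 0.312.
Right-skewed posterior ⇒ mode < mean.

MAP = 0.285; posterior mean = 0.312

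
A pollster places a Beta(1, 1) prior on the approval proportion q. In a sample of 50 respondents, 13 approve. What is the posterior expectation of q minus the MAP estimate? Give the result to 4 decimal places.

0.0092

Posterior: Beta(1+13, 1+37) = Beta(14, 38).
Mode = (14−1)/(14+38−2) = 13/50 = 0.2600.
With a flat prior the MAP equals the MLE, 13/50.
Mean = 14/(14+38) = 14/52 = 0.2692.
Difference = 0.2692 − 0.2600 = 0.0092.
The mean is pulled above the mode by the posterior's right skew.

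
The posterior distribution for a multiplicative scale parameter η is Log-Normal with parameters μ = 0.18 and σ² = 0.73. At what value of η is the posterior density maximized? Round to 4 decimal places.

Mode = exp(μ − σ²) = exp(-0.55) = 0.5769.
Mean = exp(μ + σ²/2) = exp(0.545) = 1.7246.
This is the posterior mode — the MAP estimate.

0.5769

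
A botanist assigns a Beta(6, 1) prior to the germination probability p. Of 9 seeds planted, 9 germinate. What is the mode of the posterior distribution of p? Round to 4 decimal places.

Posterior: Beta(6+9, 1+0) = Beta(15, 1).
Since β = 1 ≤ 1 and α > 1, the Beta density is monotone increasing on [0,1]; the mode is at 1.
Mean = 15/(15+1) = 0.9375.
This is the posterior mode — the MAP estimate.

1.0000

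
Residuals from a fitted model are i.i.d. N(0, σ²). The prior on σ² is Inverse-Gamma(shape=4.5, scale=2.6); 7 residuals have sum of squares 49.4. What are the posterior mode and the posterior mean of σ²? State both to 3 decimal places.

Posterior: Inverse-Gamma(shape = 4.5+7/2 = 8.0, scale = 2.6+49.4/2 = 27.3).
Mode = β/(α+1) = 27.3/9.0 = 3.033.
Mean = β/(α−1) = 27.3/7.0 = 3.900.

MAP = 3.033; posterior mean = 3.900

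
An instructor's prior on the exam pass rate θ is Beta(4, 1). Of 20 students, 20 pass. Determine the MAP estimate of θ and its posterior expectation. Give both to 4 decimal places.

MAP estimate = 1.0000, posterior expectation = 0.9600

Posterior: Beta(4+20, 1+0) = Beta(24, 1).
Since β = 1 ≤ 1 and α > 1, the Beta density is monotone increasing on [0,1]; the mode is at 1.
Mean = 24/(24+1) = 0.9600.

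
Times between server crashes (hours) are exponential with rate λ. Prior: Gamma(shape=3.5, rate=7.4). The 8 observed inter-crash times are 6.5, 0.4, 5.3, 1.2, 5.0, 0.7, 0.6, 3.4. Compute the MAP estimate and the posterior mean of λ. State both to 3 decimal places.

Σ times = 23.1. Posterior: Gamma(shape = 3.5+8 = 11.5, rate = 7.4+23.1 = 30.5).
Mode = (α−1)/β = 10.5/30.5 = 0.344.
Mean = α/β = 11.5/30.5 = 0.377.

MAP = 0.344, posterior mean = 0.377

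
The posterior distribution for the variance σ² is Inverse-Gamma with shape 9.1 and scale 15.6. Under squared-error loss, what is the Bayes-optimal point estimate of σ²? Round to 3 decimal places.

Mode = β/(α+1) = 15.6/10.1 = 1.545.
Mean = β/(α−1) = 15.6/8.1 = 1.926.
Squared-error loss ⇒ the optimal estimator is the posterior mean.

1.926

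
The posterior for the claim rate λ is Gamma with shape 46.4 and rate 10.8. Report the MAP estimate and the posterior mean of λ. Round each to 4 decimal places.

Mode = (α−1)/β = 45.4/10.8 = 4.2037.
Mean = α/β = 46.4/10.8 = 4.2963.

MAP = 4.2037, posterior mean = 4.2963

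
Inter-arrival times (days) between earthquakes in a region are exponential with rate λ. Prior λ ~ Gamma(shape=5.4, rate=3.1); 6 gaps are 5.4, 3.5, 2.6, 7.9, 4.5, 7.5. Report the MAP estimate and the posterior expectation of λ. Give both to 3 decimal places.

Σ times = 31.4. Posterior: Gamma(shape = 5.4+6 = 11.4, rate = 3.1+31.4 = 34.5).
Mode = (α−1)/β = 10.4/34.5 = 0.301.
Mean = α/β = 11.4/34.5 = 0.330.

MAP: 0.301. Posterior mean: 0.330.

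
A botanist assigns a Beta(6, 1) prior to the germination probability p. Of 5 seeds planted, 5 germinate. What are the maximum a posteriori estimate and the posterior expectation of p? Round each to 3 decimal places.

Posterior: Beta(6+5, 1+0) = Beta(11, 1).
Since β = 1 ≤ 1 and α > 1, the Beta density is monotone increasing on [0,1]; the mode is at 1.
Mean = 11/(11+1) = 0.917.
Mode > mean: the posterior has a left tail.

MAP: 1.000. Posterior mean: 0.917.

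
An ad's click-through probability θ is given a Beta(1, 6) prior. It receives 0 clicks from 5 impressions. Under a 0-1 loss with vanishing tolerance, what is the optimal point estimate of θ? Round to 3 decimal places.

0.000

Posterior: Beta(1+0, 6+5) = Beta(1, 11).
Since α = 1 ≤ 1 and β > 1, the Beta density is monotone decreasing on [0,1]; the mode is at 0.
Mean = 1/(1+11) = 0.083.
This is the posterior mode — the MAP estimate.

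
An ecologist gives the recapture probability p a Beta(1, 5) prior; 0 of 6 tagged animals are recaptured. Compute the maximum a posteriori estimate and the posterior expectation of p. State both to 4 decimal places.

MAP = 0.0000, posterior mean = 0.0833

Posterior: Beta(1+0, 5+6) = Beta(1, 11).
Since α = 1 ≤ 1 and β > 1, the Beta density is monotone decreasing on [0,1]; the mode is at 0.
Mean = 1/(1+11) = 0.0833.
Right-skewed posterior ⇒ mode < mean.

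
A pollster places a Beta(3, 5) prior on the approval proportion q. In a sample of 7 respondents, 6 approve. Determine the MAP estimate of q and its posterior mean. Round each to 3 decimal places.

Posterior: Beta(3+6, 5+1) = Beta(9, 6).
Mode = (9−1)/(9+6−2) = 8/13 = 0.615.
Mean = 9/(9+6) = 9/15 = 0.600.

MAP = 0.615, posterior mean = 0.600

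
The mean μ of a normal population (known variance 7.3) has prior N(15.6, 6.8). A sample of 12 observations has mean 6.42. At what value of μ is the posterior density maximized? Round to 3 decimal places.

Posterior for μ is Normal. Precision-weighted mean: (1/6.8·15.6 + 12/7.3·6.42) / (1/6.8 + 12/7.3) = 7.174.
A Normal posterior is symmetric, so mode = mean.
This is the posterior mode — the MAP estimate.

7.174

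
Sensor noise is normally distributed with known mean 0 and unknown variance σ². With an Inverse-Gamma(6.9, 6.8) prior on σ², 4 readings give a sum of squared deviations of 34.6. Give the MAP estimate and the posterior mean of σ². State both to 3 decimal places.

Posterior: Inverse-Gamma(shape = 6.9+4/2 = 8.9, scale = 6.8+34.6/2 = 24.1).
Mode = β/(α+1) = 24.1/9.9 = 2.434.
Mean = β/(α−1) = 24.1/7.9 = 3.051.
The posterior is right-skewed, so the mean exceeds the mode.

MAP: 2.434. Posterior mean: 3.051.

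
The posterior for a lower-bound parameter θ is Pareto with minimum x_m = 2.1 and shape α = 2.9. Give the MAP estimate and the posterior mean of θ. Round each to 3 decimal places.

The Pareto density is strictly decreasing on [x_m, ∞), so the mode is x_m = 2.100.
Mean = α·x_m/(α−1) = 2.9·2.1/1.9 = 3.205.

MAP = 2.100; posterior mean = 3.205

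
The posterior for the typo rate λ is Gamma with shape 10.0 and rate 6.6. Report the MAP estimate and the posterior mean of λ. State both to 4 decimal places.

MAP = 1.3636; posterior mean = 1.5152

Mode = (α−1)/β = 9.0/6.6 = 1.3636.
Mean = α/β = 10.0/6.6 = 1.5152.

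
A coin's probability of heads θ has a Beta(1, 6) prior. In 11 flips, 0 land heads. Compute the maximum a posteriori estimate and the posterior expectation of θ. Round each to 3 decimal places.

MAP = 0.000, posterior mean = 0.056

Posterior: Beta(1+0, 6+11) = Beta(1, 17).
Since α = 1 ≤ 1 and β > 1, the Beta density is monotone decreasing on [0,1]; the mode is at 0.
Mean = 1/(1+17) = 0.056.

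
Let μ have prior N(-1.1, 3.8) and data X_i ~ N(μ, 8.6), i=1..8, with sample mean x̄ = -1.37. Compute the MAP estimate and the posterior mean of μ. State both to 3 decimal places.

Posterior for μ is Normal. Precision-weighted mean: (1/3.8·-1.1 + 8/8.6·-1.37) / (1/3.8 + 8/8.6) = -1.310.
A Normal posterior is symmetric, so mode = mean.

MAP: -1.310. Posterior mean: -1.310.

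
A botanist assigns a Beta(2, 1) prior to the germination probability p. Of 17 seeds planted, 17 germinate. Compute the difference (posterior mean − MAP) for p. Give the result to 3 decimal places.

-0.050

Posterior: Beta(2+17, 1+0) = Beta(19, 1).
Since β = 1 ≤ 1 and α > 1, the Beta density is monotone increasing on [0,1]; the mode is at 1.
Mean = 19/(19+1) = 0.950.
Difference = 0.950 − 1.000 = -0.050.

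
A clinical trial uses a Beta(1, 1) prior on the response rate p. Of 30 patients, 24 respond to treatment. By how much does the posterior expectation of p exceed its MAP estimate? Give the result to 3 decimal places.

Posterior: Beta(1+24, 1+6) = Beta(25, 7).
Mode = (25−1)/(25+7−2) = 24/30 = 0.800.
With a flat prior the MAP equals the MLE, 24/30.
Mean = 25/(25+7) = 25/32 = 0.781.
Difference = 0.781 − 0.800 = -0.019.

-0.019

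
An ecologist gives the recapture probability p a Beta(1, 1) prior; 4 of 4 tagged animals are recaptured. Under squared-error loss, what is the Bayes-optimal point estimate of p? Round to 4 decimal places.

0.8333

Posterior: Beta(1+4, 1+0) = Beta(5, 1).
Since β = 1 ≤ 1 and α > 1, the Beta density is monotone increasing on [0,1]; the mode is at 1.
Mean = 5/(5+1) = 0.8333.
Squared-error loss ⇒ the optimal estimator is the posterior mean.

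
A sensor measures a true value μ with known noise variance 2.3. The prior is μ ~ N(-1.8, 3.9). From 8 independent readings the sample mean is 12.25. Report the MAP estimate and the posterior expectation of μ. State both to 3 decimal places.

Posterior for μ is Normal. Precision-weighted mean: (1/3.9·-1.8 + 8/2.3·12.25) / (1/3.9 + 8/2.3) = 11.285.
A Normal posterior is symmetric, so mode = mean.

MAP estimate = 11.285, posterior expectation = 11.285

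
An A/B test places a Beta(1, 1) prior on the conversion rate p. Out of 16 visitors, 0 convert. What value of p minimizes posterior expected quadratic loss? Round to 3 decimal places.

0.056

Posterior: Beta(1+0, 1+16) = Beta(1, 17).
Since α = 1 ≤ 1 and β > 1, the Beta density is monotone decreasing on [0,1]; the mode is at 0.
Mean = 1/(1+17) = 0.056.
Quadratic loss ⇒ the optimal estimator is the posterior mean.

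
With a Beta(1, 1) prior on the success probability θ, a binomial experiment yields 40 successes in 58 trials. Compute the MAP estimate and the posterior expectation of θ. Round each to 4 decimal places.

Posterior: Beta(1+40, 1+18) = Beta(41, 19).
Mode = (41−1)/(41+19−2) = 40/58 = 0.6897.
Mean = 41/(41+19) = 41/60 = 0.6833.

MAP = 0.6897, posterior mean = 0.6833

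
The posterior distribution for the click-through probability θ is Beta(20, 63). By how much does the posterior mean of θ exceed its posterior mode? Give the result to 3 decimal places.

Mode = (20−1)/(20+63−2) = 19/81 = 0.235.
Mean = 20/(20+63) = 20/83 = 0.241.
Difference = 0.241 − 0.235 = 0.006.

0.006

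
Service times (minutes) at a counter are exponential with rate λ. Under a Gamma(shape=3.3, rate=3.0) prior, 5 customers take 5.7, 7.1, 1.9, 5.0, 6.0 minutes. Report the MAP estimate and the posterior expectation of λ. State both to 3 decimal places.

MAP: 0.254. Posterior mean: 0.289.

Σ times = 25.7. Posterior: Gamma(shape = 3.3+5 = 8.3, rate = 3.0+25.7 = 28.7).
Mode = (α−1)/β = 7.3/28.7 = 0.254.
Mean = α/β = 8.3/28.7 = 0.289.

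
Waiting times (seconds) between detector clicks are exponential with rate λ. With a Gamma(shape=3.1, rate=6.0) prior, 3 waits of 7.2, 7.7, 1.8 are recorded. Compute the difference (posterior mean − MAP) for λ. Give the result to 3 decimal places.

Σ times = 16.7. Posterior: Gamma(shape = 3.1+3 = 6.1, rate = 6.0+16.7 = 22.7).
Mode = (α−1)/β = 5.1/22.7 = 0.225.
Mean = α/β = 6.1/22.7 = 0.269.
Difference = 0.269 − 0.225 = 0.044.

0.044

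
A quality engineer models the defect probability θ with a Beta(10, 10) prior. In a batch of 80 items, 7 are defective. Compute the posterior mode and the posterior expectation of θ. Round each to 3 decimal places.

MAP: 0.163. Posterior mean: 0.170.

Posterior: Beta(10+7, 10+73) = Beta(17, 83).
Mode = (17−1)/(17+83−2) = 16/98 = 0.163.
Mean = 17/(17+83) = 17/100 = 0.170.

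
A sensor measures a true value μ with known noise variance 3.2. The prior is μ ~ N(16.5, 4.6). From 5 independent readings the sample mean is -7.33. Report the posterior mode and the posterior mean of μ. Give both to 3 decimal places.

Posterior for μ is Normal. Precision-weighted mean: (1/4.6·16.5 + 5/3.2·-7.33) / (1/4.6 + 5/3.2) = -4.419.
A Normal posterior is symmetric, so mode = mean.

posterior mode = -4.419, posterior mean = -4.419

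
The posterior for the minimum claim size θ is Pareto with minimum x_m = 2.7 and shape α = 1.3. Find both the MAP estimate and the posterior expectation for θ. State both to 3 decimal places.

MAP = 2.700, posterior mean = 11.700

The Pareto density is strictly decreasing on [x_m, ∞), so the mode is x_m = 2.700.
Mean = α·x_m/(α−1) = 1.3·2.7/0.3 = 11.700.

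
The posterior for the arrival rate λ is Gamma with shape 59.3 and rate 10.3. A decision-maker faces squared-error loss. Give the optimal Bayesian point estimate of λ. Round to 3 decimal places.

5.757

Mode = (α−1)/β = 58.3/10.3 = 5.660.
Mean = α/β = 59.3/10.3 = 5.757.
Squared-error loss ⇒ the optimal estimator is the posterior mean.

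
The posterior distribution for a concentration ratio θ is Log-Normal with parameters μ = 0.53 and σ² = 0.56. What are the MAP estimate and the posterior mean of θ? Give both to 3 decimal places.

Mode = exp(μ − σ²) = exp(-0.03) = 0.970.
Mean = exp(μ + σ²/2) = exp(0.810) = 2.248.
Mean > mode: the posterior has a right tail.

MAP = 0.970; posterior mean = 2.248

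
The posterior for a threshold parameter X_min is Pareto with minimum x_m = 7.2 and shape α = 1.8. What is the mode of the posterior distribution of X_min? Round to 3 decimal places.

7.200

The Pareto density is strictly decreasing on [x_m, ∞), so the mode is x_m = 7.200.
Mean = α·x_m/(α−1) = 1.8·7.2/0.8 = 16.200.
This is the posterior mode — the MAP estimate.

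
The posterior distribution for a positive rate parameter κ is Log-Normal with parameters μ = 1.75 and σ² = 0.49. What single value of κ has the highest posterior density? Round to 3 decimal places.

Mode = exp(μ − σ²) = exp(1.26) = 3.525.
Mean = exp(μ + σ²/2) = exp(1.995) = 7.352.
This is the posterior mode — the MAP estimate.

3.525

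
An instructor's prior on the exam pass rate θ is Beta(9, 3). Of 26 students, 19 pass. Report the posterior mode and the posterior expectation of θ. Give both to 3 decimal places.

Posterior: Beta(9+19, 3+7) = Beta(28, 10).
Mode = (28−1)/(28+10−2) = 27/36 = 0.750.
Mean = 28/(28+10) = 28/38 = 0.737.

MAP = 0.750; posterior mean = 0.737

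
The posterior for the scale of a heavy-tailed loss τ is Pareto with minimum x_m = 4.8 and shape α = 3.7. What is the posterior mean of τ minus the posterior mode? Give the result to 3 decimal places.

The Pareto density is strictly decreasing on [x_m, ∞), so the mode is x_m = 4.800.
Mean = α·x_m/(α−1) = 3.7·4.8/2.7 = 6.578.
Difference = 6.578 − 4.800 = 1.778.
The posterior is right-skewed, so the mean exceeds the mode.

1.778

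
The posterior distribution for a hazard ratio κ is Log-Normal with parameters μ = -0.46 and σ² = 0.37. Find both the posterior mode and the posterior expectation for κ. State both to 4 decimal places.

MAP = 0.4360; posterior mean = 0.7596

Mode = exp(μ − σ²) = exp(-0.83) = 0.4360.
Mean = exp(μ + σ²/2) = exp(-0.275) = 0.7596.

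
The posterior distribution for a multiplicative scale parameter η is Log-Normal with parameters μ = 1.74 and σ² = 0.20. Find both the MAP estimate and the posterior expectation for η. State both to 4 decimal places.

MAP = 4.6646, posterior mean = 6.2965

Mode = exp(μ − σ²) = exp(1.54) = 4.6646.
Mean = exp(μ + σ²/2) = exp(1.840) = 6.2965.
The posterior is right-skewed, so the mean exceeds the mode.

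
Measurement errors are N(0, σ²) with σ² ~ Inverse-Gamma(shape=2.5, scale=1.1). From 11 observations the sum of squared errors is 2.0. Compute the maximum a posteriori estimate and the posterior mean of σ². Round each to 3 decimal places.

Posterior: Inverse-Gamma(shape = 2.5+11/2 = 8.0, scale = 1.1+2.0/2 = 2.1).
Mode = β/(α+1) = 2.1/9.0 = 0.233.
Mean = β/(α−1) = 2.1/7.0 = 0.300.
The mean is pulled above the mode by the posterior's right skew.

MAP = 0.233; posterior mean = 0.300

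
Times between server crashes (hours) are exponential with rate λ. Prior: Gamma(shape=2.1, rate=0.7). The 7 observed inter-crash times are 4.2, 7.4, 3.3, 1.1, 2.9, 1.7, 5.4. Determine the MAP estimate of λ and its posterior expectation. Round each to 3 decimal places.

Σ times = 26.0. Posterior: Gamma(shape = 2.1+7 = 9.1, rate = 0.7+26.0 = 26.7).
Mode = (α−1)/β = 8.1/26.7 = 0.303.
Mean = α/β = 9.1/26.7 = 0.341.
The mean is pulled above the mode by the posterior's right skew.

MAP = 0.303; posterior mean = 0.341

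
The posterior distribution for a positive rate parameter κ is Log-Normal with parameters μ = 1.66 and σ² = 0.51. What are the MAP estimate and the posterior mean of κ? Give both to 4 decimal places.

MAP: 3.1582. Posterior mean: 6.7869.

Mode = exp(μ − σ²) = exp(1.15) = 3.1582.
Mean = exp(μ + σ²/2) = exp(1.915) = 6.7869.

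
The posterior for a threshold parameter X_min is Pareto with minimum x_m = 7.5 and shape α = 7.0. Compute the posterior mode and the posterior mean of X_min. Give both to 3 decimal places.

The Pareto density is strictly decreasing on [x_m, ∞), so the mode is x_m = 7.500.
Mean = α·x_m/(α−1) = 7.0·7.5/6.0 = 8.750.

X_min_MAP = 7.500, E[X_min|data] = 8.750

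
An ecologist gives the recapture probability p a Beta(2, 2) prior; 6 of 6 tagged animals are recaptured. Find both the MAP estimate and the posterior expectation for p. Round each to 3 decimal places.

Posterior: Beta(2+6, 2+0) = Beta(8, 2).
Mode = (8−1)/(8+2−2) = 7/8 = 0.875.
Mean = 8/(8+2) = 8/10 = 0.800.

MAP = 0.875, posterior mean = 0.800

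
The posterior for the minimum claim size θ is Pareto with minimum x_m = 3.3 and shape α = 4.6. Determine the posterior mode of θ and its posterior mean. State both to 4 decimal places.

MAP = 3.3000; posterior mean = 4.2167

The Pareto density is strictly decreasing on [x_m, ∞), so the mode is x_m = 3.3000.
Mean = α·x_m/(α−1) = 4.6·3.3/3.6 = 4.2167.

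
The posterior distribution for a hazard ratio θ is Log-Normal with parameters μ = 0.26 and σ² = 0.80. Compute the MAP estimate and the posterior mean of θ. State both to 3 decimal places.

Mode = exp(μ − σ²) = exp(-0.54) = 0.583.
Mean = exp(μ + σ²/2) = exp(0.660) = 1.935.
Right-skewed posterior ⇒ mode < mean.

MAP estimate = 0.583, posterior mean = 1.935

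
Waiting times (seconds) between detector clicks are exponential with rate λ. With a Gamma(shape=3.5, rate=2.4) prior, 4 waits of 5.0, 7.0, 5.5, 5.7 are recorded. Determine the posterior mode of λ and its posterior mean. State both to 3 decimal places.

Σ times = 23.2. Posterior: Gamma(shape = 3.5+4 = 7.5, rate = 2.4+23.2 = 25.6).
Mode = (α−1)/β = 6.5/25.6 = 0.254.
Mean = α/β = 7.5/25.6 = 0.293.
The mean is pulled above the mode by the posterior's right skew.

MAP = 0.254, posterior mean = 0.293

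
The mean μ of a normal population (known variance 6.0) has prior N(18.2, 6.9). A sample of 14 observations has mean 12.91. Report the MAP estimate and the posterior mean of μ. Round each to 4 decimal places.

Posterior for μ is Normal. Precision-weighted mean: (1/6.9·18.2 + 14/6.0·12.91) / (1/6.9 + 14/6.0) = 13.2194.
A Normal posterior is symmetric, so mode = mean.

MAP = 13.2194; posterior mean = 13.2194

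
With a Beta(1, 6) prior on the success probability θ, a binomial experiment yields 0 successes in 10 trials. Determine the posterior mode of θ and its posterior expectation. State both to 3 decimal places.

Posterior: Beta(1+0, 6+10) = Beta(1, 16).
Since α = 1 ≤ 1 and β > 1, the Beta density is monotone decreasing on [0,1]; the mode is at 0.
Mean = 1/(1+16) = 0.059.
Mean > mode: the posterior has a right tail.

θ_MAP = 0.000, E[θ|data] = 0.059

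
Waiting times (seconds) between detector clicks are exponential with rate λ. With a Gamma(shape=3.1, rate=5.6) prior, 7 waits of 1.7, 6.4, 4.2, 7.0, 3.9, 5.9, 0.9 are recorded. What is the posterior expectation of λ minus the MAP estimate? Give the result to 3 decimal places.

0.028

Σ times = 30.0. Posterior: Gamma(shape = 3.1+7 = 10.1, rate = 5.6+30.0 = 35.6).
Mode = (α−1)/β = 9.1/35.6 = 0.256.
Mean = α/β = 10.1/35.6 = 0.284.
Difference = 0.284 − 0.256 = 0.028.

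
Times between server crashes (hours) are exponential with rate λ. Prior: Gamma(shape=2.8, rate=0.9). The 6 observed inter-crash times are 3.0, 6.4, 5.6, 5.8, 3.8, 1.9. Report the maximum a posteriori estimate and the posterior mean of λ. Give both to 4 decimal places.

MAP = 0.2847; posterior mean = 0.3212

Σ times = 26.5. Posterior: Gamma(shape = 2.8+6 = 8.8, rate = 0.9+26.5 = 27.4).
Mode = (α−1)/β = 7.8/27.4 = 0.2847.
Mean = α/β = 8.8/27.4 = 0.3212.
Right-skewed posterior ⇒ mode < mean.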